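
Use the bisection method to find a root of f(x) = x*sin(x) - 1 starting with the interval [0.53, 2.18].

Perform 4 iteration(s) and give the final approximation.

f(x) = x*sin(x) - 1
Initial interval: [0.53, 2.18]

Iteration 1:
  c_1 = (0.530000 + 2.180000)/2 = 1.355000
  f(c_1) = f(1.355000) = 0.323572
  f(a) × f(c) < 0, new interval: [0.530000, 1.355000]
Iteration 2:
  c_2 = (0.530000 + 1.355000)/2 = 0.942500
  f(c_2) = f(0.942500) = -0.237489
  f(a) × f(c) ≥ 0, new interval: [0.942500, 1.355000]
Iteration 3:
  c_3 = (0.942500 + 1.355000)/2 = 1.148750
  f(c_3) = f(1.148750) = 0.047950
  f(a) × f(c) < 0, new interval: [0.942500, 1.148750]
Iteration 4:
  c_4 = (0.942500 + 1.148750)/2 = 1.045625
  f(c_4) = f(1.045625) = -0.095285
  f(a) × f(c) ≥ 0, new interval: [1.045625, 1.148750]

After 4 iteration(s), the approximation is c_4 = 1.045625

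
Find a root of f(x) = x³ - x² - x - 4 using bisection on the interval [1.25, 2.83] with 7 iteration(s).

f(x) = x³ - x² - x - 4
Initial interval: [1.25, 2.83]

Iteration 1:
  c_1 = (1.250000 + 2.830000)/2 = 2.040000
  f(c_1) = f(2.040000) = -1.711936
  f(a) × f(c) ≥ 0, new interval: [2.040000, 2.830000]
Iteration 2:
  c_2 = (2.040000 + 2.830000)/2 = 2.435000
  f(c_2) = f(2.435000) = 2.073438
  f(a) × f(c) < 0, new interval: [2.040000, 2.435000]
Iteration 3:
  c_3 = (2.040000 + 2.435000)/2 = 2.237500
  f(c_3) = f(2.237500) = -0.042072
  f(a) × f(c) ≥ 0, new interval: [2.237500, 2.435000]
Iteration 4:
  c_4 = (2.237500 + 2.435000)/2 = 2.336250
  f(c_4) = f(2.336250) = 0.957088
  f(a) × f(c) < 0, new interval: [2.237500, 2.336250]
Iteration 5:
  c_5 = (2.237500 + 2.336250)/2 = 2.286875
  f(c_5) = f(2.286875) = 0.443220
  f(a) × f(c) < 0, new interval: [2.237500, 2.286875]
Iteration 6:
  c_6 = (2.237500 + 2.286875)/2 = 2.262187
  f(c_6) = f(2.262187) = 0.197047
  f(a) × f(c) < 0, new interval: [2.237500, 2.262187]
Iteration 7:
  c_7 = (2.237500 + 2.262187)/2 = 2.249844
  f(c_7) = f(2.249844) = 0.076611
  f(a) × f(c) < 0, new interval: [2.237500, 2.249844]

After 7 iteration(s), the approximation is c_7 = 2.249844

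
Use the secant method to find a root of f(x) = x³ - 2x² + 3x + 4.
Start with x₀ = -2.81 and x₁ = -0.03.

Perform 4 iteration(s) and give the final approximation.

f(x) = x³ - 2x² + 3x + 4
x₀ = -2.81, x₁ = -0.03

Secant formula: x_{n+1} = x_n - f(x_n)(x_n - x_{n-1})/(f(x_n) - f(x_{n-1}))

Iteration 1:
  f(-2.810000) = -42.410241
  f(-0.030000) = 3.908173
  x_2 = -0.030000 - 3.908173×(-0.030000 - (-2.810000))/(3.908173 - (-42.410241))
       = -0.264566
Iteration 2:
  f(-0.030000) = 3.908173
  f(-0.264566) = 3.047794
  x_3 = -0.264566 - 3.047794×(-0.264566 - (-0.030000))/(3.047794 - 3.908173)
       = -1.095488
Iteration 3:
  f(-0.264566) = 3.047794
  f(-1.095488) = -3.001345
  x_4 = -1.095488 - (-3.001345)×(-1.095488 - (-0.264566))/(-3.001345 - 3.047794)
       = -0.683217
Iteration 4:
  f(-1.095488) = -3.001345
  f(-0.683217) = 0.697860
  x_5 = -0.683217 - 0.697860×(-0.683217 - (-1.095488))/(0.697860 - (-3.001345))
       = -0.760993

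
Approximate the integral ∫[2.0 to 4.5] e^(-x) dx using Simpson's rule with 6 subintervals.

f(x) = e^(-x)
a = 2.0, b = 4.5, n = 6
h = (b - a)/n = 0.416667

Simpson's rule: (h/3)[f(x₀) + 4f(x₁) + 2f(x₂) + ... + f(xₙ)]

x_0 = 2.0000, f(x_0) = 0.135335, coefficient = 1
x_1 = 2.4167, f(x_1) = 0.089219, coefficient = 4
x_2 = 2.8333, f(x_2) = 0.058816, coefficient = 2
x_3 = 3.2500, f(x_3) = 0.038774, coefficient = 4
x_4 = 3.6667, f(x_4) = 0.025562, coefficient = 2
x_5 = 4.0833, f(x_5) = 0.016851, coefficient = 4
x_6 = 4.5000, f(x_6) = 0.011109, coefficient = 1

I ≈ (0.416667/3) × 0.894576 = 0.124247
Exact value: 0.124226
Error: 0.000020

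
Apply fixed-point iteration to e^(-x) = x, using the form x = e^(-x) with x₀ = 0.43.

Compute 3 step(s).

Equation: e^(-x) = x
Fixed-point form: x = e^(-x)
x₀ = 0.43

x_1 = g(0.430000) = 0.650509
x_2 = g(0.650509) = 0.521780
x_3 = g(0.521780) = 0.593463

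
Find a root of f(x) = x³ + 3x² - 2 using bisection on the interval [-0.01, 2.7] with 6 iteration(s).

f(x) = x³ + 3x² - 2
Initial interval: [-0.01, 2.7]

Iteration 1:
  c_1 = (-0.010000 + 2.700000)/2 = 1.345000
  f(c_1) = f(1.345000) = 5.860214
  f(a) × f(c) < 0, new interval: [-0.010000, 1.345000]
Iteration 2:
  c_2 = (-0.010000 + 1.345000)/2 = 0.667500
  f(c_2) = f(0.667500) = -0.365922
  f(a) × f(c) ≥ 0, new interval: [0.667500, 1.345000]
Iteration 3:
  c_3 = (0.667500 + 1.345000)/2 = 1.006250
  f(c_3) = f(1.006250) = 2.056485
  f(a) × f(c) < 0, new interval: [0.667500, 1.006250]
Iteration 4:
  c_4 = (0.667500 + 1.006250)/2 = 0.836875
  f(c_4) = f(0.836875) = 0.687193
  f(a) × f(c) < 0, new interval: [0.667500, 0.836875]
Iteration 5:
  c_5 = (0.667500 + 0.836875)/2 = 0.752188
  f(c_5) = f(0.752188) = 0.122935
  f(a) × f(c) < 0, new interval: [0.667500, 0.752188]
Iteration 6:
  c_6 = (0.667500 + 0.752188)/2 = 0.709844
  f(c_6) = f(0.709844) = -0.130691
  f(a) × f(c) ≥ 0, new interval: [0.709844, 0.752188]

After 6 iteration(s), the approximation is c_6 = 0.709844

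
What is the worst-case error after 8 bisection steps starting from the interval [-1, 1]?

Bisection error bound: |error| ≤ (b-a)/2^n
|error| ≤ (1 - (-1))/2^8 = 2/2^8
|error| ≤ 0.0078125000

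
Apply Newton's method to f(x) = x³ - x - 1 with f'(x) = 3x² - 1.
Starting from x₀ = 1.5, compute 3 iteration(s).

f(x) = x³ - x - 1
f'(x) = 3x² - 1
x₀ = 1.5

Newton-Raphson formula: x_{n+1} = x_n - f(x_n)/f'(x_n)

Iteration 1:
  f(1.500000) = 0.875000
  f'(1.500000) = 5.750000
  x_1 = 1.500000 - 0.875000/5.750000 = 1.347826
Iteration 2:
  f(1.347826) = 0.100682
  f'(1.347826) = 4.449905
  x_2 = 1.347826 - 0.100682/4.449905 = 1.325200
Iteration 3:
  f(1.325200) = 0.002058
  f'(1.325200) = 4.268468
  x_3 = 1.325200 - 0.002058/4.268468 = 1.324718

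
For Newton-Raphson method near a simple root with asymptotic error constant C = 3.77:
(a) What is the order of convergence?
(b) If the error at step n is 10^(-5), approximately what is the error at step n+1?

(a) Newton-Raphson has quadratic (order 2) convergence near simple roots.
    This means |e_{n+1}| ≈ C|e_n|².

(b) With |e_n| = 10^(-5) and C = 3.77:
    |e_{n+1}| ≈ 3.77 × (10^(-5))² = 3.77 × 10^(-10)

(a) 2 (quadratic); (b) |e_{n+1}| ≈ 3.770e-10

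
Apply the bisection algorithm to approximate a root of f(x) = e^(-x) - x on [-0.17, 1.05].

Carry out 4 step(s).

f(x) = e^(-x) - x
Initial interval: [-0.17, 1.05]

Iteration 1:
  c_1 = (-0.170000 + 1.050000)/2 = 0.440000
  f(c_1) = f(0.440000) = 0.204036
  f(a) × f(c) ≥ 0, new interval: [0.440000, 1.050000]
Iteration 2:
  c_2 = (0.440000 + 1.050000)/2 = 0.745000
  f(c_2) = f(0.745000) = -0.270266
  f(a) × f(c) < 0, new interval: [0.440000, 0.745000]
Iteration 3:
  c_3 = (0.440000 + 0.745000)/2 = 0.592500
  f(c_3) = f(0.592500) = -0.039557
  f(a) × f(c) < 0, new interval: [0.440000, 0.592500]
Iteration 4:
  c_4 = (0.440000 + 0.592500)/2 = 0.516250
  f(c_4) = f(0.516250) = 0.080504
  f(a) × f(c) ≥ 0, new interval: [0.516250, 0.592500]

After 4 iteration(s), the approximation is c_4 = 0.516250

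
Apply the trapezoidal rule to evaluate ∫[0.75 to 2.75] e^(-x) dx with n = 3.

f(x) = e^(-x)
a = 0.75, b = 2.75, n = 3
h = (b - a)/n = 0.666667

Trapezoidal rule: (h/2)[f(x₀) + 2f(x₁) + 2f(x₂) + ... + f(xₙ)]

x_0 = 0.7500, f(x_0) = 0.472367, coefficient = 1
x_1 = 1.4167, f(x_1) = 0.242521, coefficient = 2
x_2 = 2.0833, f(x_2) = 0.124514, coefficient = 2
x_3 = 2.7500, f(x_3) = 0.063928, coefficient = 1

I ≈ (0.666667/2) × 1.270366 = 0.423455
Exact value: 0.408439
Error: 0.015016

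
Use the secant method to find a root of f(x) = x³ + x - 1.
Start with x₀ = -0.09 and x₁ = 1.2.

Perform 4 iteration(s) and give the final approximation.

f(x) = x³ + x - 1
x₀ = -0.09, x₁ = 1.2

Secant formula: x_{n+1} = x_n - f(x_n)(x_n - x_{n-1})/(f(x_n) - f(x_{n-1}))

Iteration 1:
  f(-0.090000) = -1.090729
  f(1.200000) = 1.928000
  x_2 = 1.200000 - 1.928000×(1.200000 - (-0.090000))/(1.928000 - (-1.090729))
       = 0.376104
Iteration 2:
  f(1.200000) = 1.928000
  f(0.376104) = -0.570695
  x_3 = 0.376104 - (-0.570695)×(0.376104 - 1.200000)/(-0.570695 - 1.928000)
       = 0.564279
Iteration 3:
  f(0.376104) = -0.570695
  f(0.564279) = -0.256048
  x_4 = 0.564279 - (-0.256048)×(0.564279 - 0.376104)/(-0.256048 - (-0.570695))
       = 0.717410
Iteration 4:
  f(0.564279) = -0.256048
  f(0.717410) = 0.086643
  x_5 = 0.717410 - 0.086643×(0.717410 - 0.564279)/(0.086643 - (-0.256048))
       = 0.678693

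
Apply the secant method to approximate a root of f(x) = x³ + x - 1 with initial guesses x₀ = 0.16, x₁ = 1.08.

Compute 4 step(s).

f(x) = x³ + x - 1
x₀ = 0.16, x₁ = 1.08

Secant formula: x_{n+1} = x_n - f(x_n)(x_n - x_{n-1})/(f(x_n) - f(x_{n-1}))

Iteration 1:
  f(0.160000) = -0.835904
  f(1.080000) = 1.339712
  x_2 = 1.080000 - 1.339712×(1.080000 - 0.160000)/(1.339712 - (-0.835904))
       = 0.513478
Iteration 2:
  f(1.080000) = 1.339712
  f(0.513478) = -0.351139
  x_3 = 0.513478 - (-0.351139)×(0.513478 - 1.080000)/(-0.351139 - 1.339712)
       = 0.631127
Iteration 3:
  f(0.513478) = -0.351139
  f(0.631127) = -0.117481
  x_4 = 0.631127 - (-0.117481)×(0.631127 - 0.513478)/(-0.117481 - (-0.351139))
       = 0.690280
Iteration 4:
  f(0.631127) = -0.117481
  f(0.690280) = 0.019190
  x_5 = 0.690280 - 0.019190×(0.690280 - 0.631127)/(0.019190 - (-0.117481))
       = 0.681975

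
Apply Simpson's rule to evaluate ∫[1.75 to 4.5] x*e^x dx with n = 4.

f(x) = x*e^x
a = 1.75, b = 4.5, n = 4
h = (b - a)/n = 0.687500

Simpson's rule: (h/3)[f(x₀) + 4f(x₁) + 2f(x₂) + ... + f(xₙ)]

x_0 = 1.7500, f(x_0) = 10.070555, coefficient = 1
x_1 = 2.4375, f(x_1) = 27.895710, coefficient = 4
x_2 = 3.1250, f(x_2) = 71.124672, coefficient = 2
x_3 = 3.8125, f(x_3) = 172.566927, coefficient = 4
x_4 = 4.5000, f(x_4) = 405.077091, coefficient = 1

I ≈ (0.687500/3) × 1359.247538 = 311.494227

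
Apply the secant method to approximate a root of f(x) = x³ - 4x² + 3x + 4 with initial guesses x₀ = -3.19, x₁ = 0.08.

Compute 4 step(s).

f(x) = x³ - 4x² + 3x + 4
x₀ = -3.19, x₁ = 0.08

Secant formula: x_{n+1} = x_n - f(x_n)(x_n - x_{n-1})/(f(x_n) - f(x_{n-1}))

Iteration 1:
  f(-3.190000) = -78.736159
  f(0.080000) = 4.214912
  x_2 = 0.080000 - 4.214912×(0.080000 - (-3.190000))/(4.214912 - (-78.736159))
       = -0.086155
Iteration 2:
  f(0.080000) = 4.214912
  f(-0.086155) = 3.711204
  x_3 = -0.086155 - 3.711204×(-0.086155 - 0.080000)/(3.711204 - 4.214912)
       = -1.310348
Iteration 3:
  f(-0.086155) = 3.711204
  f(-1.310348) = -9.048976
  x_4 = -1.310348 - (-9.048976)×(-1.310348 - (-0.086155))/(-9.048976 - 3.711204)
       = -0.442203
Iteration 4:
  f(-1.310348) = -9.048976
  f(-0.442203) = 1.804749
  x_5 = -0.442203 - 1.804749×(-0.442203 - (-1.310348))/(1.804749 - (-9.048976))
       = -0.586557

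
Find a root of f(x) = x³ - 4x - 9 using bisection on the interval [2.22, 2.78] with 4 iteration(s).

f(x) = x³ - 4x - 9
Initial interval: [2.22, 2.78]

Iteration 1:
  c_1 = (2.220000 + 2.780000)/2 = 2.500000
  f(c_1) = f(2.500000) = -3.375000
  f(a) × f(c) ≥ 0, new interval: [2.500000, 2.780000]
Iteration 2:
  c_2 = (2.500000 + 2.780000)/2 = 2.640000
  f(c_2) = f(2.640000) = -1.160256
  f(a) × f(c) ≥ 0, new interval: [2.640000, 2.780000]
Iteration 3:
  c_3 = (2.640000 + 2.780000)/2 = 2.710000
  f(c_3) = f(2.710000) = 0.062511
  f(a) × f(c) < 0, new interval: [2.640000, 2.710000]
Iteration 4:
  c_4 = (2.640000 + 2.710000)/2 = 2.675000
  f(c_4) = f(2.675000) = -0.558703
  f(a) × f(c) ≥ 0, new interval: [2.675000, 2.710000]

After 4 iteration(s), the approximation is c_4 = 2.675000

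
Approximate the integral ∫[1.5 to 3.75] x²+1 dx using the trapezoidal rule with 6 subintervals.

f(x) = x²+1
a = 1.5, b = 3.75, n = 6
h = (b - a)/n = 0.375000

Trapezoidal rule: (h/2)[f(x₀) + 2f(x₁) + 2f(x₂) + ... + f(xₙ)]

x_0 = 1.5000, f(x_0) = 3.250000, coefficient = 1
x_1 = 1.8750, f(x_1) = 4.515625, coefficient = 2
x_2 = 2.2500, f(x_2) = 6.062500, coefficient = 2
x_3 = 2.6250, f(x_3) = 7.890625, coefficient = 2
x_4 = 3.0000, f(x_4) = 10.000000, coefficient = 2
x_5 = 3.3750, f(x_5) = 12.390625, coefficient = 2
x_6 = 3.7500, f(x_6) = 15.062500, coefficient = 1

I ≈ (0.375000/2) × 100.031250 = 18.755859
Exact value: 18.703125
Error: 0.052734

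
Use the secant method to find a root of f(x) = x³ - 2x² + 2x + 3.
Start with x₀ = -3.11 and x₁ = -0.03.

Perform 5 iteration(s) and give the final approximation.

f(x) = x³ - 2x² + 2x + 3
x₀ = -3.11, x₁ = -0.03

Secant formula: x_{n+1} = x_n - f(x_n)(x_n - x_{n-1})/(f(x_n) - f(x_{n-1}))

Iteration 1:
  f(-3.110000) = -52.644431
  f(-0.030000) = 2.938173
  x_2 = -0.030000 - 2.938173×(-0.030000 - (-3.110000))/(2.938173 - (-52.644431))
       = -0.192813
Iteration 2:
  f(-0.030000) = 2.938173
  f(-0.192813) = 2.532852
  x_3 = -0.192813 - 2.532852×(-0.192813 - (-0.030000))/(2.532852 - 2.938173)
       = -1.210232
Iteration 3:
  f(-0.192813) = 2.532852
  f(-1.210232) = -4.122369
  x_4 = -1.210232 - (-4.122369)×(-1.210232 - (-0.192813))/(-4.122369 - 2.532852)
       = -0.580024
Iteration 4:
  f(-1.210232) = -4.122369
  f(-0.580024) = 0.971962
  x_5 = -0.580024 - 0.971962×(-0.580024 - (-1.210232))/(0.971962 - (-4.122369))
       = -0.700263
Iteration 5:
  f(-0.580024) = 0.971962
  f(-0.700263) = 0.275351
  x_6 = -0.700263 - 0.275351×(-0.700263 - (-0.580024))/(0.275351 - 0.971962)
       = -0.747790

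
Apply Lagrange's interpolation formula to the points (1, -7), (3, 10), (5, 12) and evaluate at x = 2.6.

Lagrange interpolation formula:
P(x) = Σ yᵢ × Lᵢ(x)
where Lᵢ(x) = Π_{j≠i} (x - xⱼ)/(xᵢ - xⱼ)

L_0(2.6) = (2.6 - 3)/(1 - 3) × (2.6 - 5)/(1 - 5) = 0.120000
L_1(2.6) = (2.6 - 1)/(3 - 1) × (2.6 - 5)/(3 - 5) = 0.960000
L_2(2.6) = (2.6 - 1)/(5 - 1) × (2.6 - 3)/(5 - 3) = -0.080000

P(2.6) = (-7)×L_0(2.6) + 10×L_1(2.6) + 12×L_2(2.6)
P(2.6) = 7.800000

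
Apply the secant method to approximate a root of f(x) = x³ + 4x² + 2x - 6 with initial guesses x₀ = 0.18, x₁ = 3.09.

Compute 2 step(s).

f(x) = x³ + 4x² + 2x - 6
x₀ = 0.18, x₁ = 3.09

Secant formula: x_{n+1} = x_n - f(x_n)(x_n - x_{n-1})/(f(x_n) - f(x_{n-1}))

Iteration 1:
  f(0.180000) = -5.504568
  f(3.090000) = 67.876029
  x_2 = 3.090000 - 67.876029×(3.090000 - 0.180000)/(67.876029 - (-5.504568))
       = 0.398291
Iteration 2:
  f(3.090000) = 67.876029
  f(0.398291) = -4.505694
  x_3 = 0.398291 - (-4.505694)×(0.398291 - 3.090000)/(-4.505694 - 67.876029)
       = 0.565847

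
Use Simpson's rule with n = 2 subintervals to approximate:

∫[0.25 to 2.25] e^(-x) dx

f(x) = e^(-x)
a = 0.25, b = 2.25, n = 2
h = (b - a)/n = 1.000000

Simpson's rule: (h/3)[f(x₀) + 4f(x₁) + 2f(x₂) + ... + f(xₙ)]

x_0 = 0.2500, f(x_0) = 0.778801, coefficient = 1
x_1 = 1.2500, f(x_1) = 0.286505, coefficient = 4
x_2 = 2.2500, f(x_2) = 0.105399, coefficient = 1

I ≈ (1.000000/3) × 2.030219 = 0.676740
Exact value: 0.673402
Error: 0.003338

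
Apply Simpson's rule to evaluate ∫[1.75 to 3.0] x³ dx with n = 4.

f(x) = x³
a = 1.75, b = 3.0, n = 4
h = (b - a)/n = 0.312500

Simpson's rule: (h/3)[f(x₀) + 4f(x₁) + 2f(x₂) + ... + f(xₙ)]

x_0 = 1.7500, f(x_0) = 5.359375, coefficient = 1
x_1 = 2.0625, f(x_1) = 8.773682, coefficient = 4
x_2 = 2.3750, f(x_2) = 13.396484, coefficient = 2
x_3 = 2.6875, f(x_3) = 19.410889, coefficient = 4
x_4 = 3.0000, f(x_4) = 27.000000, coefficient = 1

I ≈ (0.312500/3) × 171.890625 = 17.905273
Exact value: 17.905273
Error: 0.000000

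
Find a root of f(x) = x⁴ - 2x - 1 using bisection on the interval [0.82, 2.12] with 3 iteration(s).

f(x) = x⁴ - 2x - 1
Initial interval: [0.82, 2.12]

Iteration 1:
  c_1 = (0.820000 + 2.120000)/2 = 1.470000
  f(c_1) = f(1.470000) = 0.729489
  f(a) × f(c) < 0, new interval: [0.820000, 1.470000]
Iteration 2:
  c_2 = (0.820000 + 1.470000)/2 = 1.145000
  f(c_2) = f(1.145000) = -1.571213
  f(a) × f(c) ≥ 0, new interval: [1.145000, 1.470000]
Iteration 3:
  c_3 = (1.145000 + 1.470000)/2 = 1.307500
  f(c_3) = f(1.307500) = -0.692417
  f(a) × f(c) ≥ 0, new interval: [1.307500, 1.470000]

After 3 iteration(s), the approximation is c_3 = 1.307500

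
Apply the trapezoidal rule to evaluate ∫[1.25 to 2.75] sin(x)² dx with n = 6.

f(x) = sin(x)²
a = 1.25, b = 2.75, n = 6
h = (b - a)/n = 0.250000

Trapezoidal rule: (h/2)[f(x₀) + 2f(x₁) + 2f(x₂) + ... + f(xₙ)]

x_0 = 1.2500, f(x_0) = 0.900572, coefficient = 1
x_1 = 1.5000, f(x_1) = 0.994996, coefficient = 2
x_2 = 1.7500, f(x_2) = 0.968228, coefficient = 2
x_3 = 2.0000, f(x_3) = 0.826822, coefficient = 2
x_4 = 2.2500, f(x_4) = 0.605398, coefficient = 2
x_5 = 2.5000, f(x_5) = 0.358169, coefficient = 2
x_6 = 2.7500, f(x_6) = 0.145665, coefficient = 1

I ≈ (0.250000/2) × 8.553463 = 1.069183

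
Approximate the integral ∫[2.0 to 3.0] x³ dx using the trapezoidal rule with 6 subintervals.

f(x) = x³
a = 2.0, b = 3.0, n = 6
h = (b - a)/n = 0.166667

Trapezoidal rule: (h/2)[f(x₀) + 2f(x₁) + 2f(x₂) + ... + f(xₙ)]

x_0 = 2.0000, f(x_0) = 8.000000, coefficient = 1
x_1 = 2.1667, f(x_1) = 10.171296, coefficient = 2
x_2 = 2.3333, f(x_2) = 12.703704, coefficient = 2
x_3 = 2.5000, f(x_3) = 15.625000, coefficient = 2
x_4 = 2.6667, f(x_4) = 18.962963, coefficient = 2
x_5 = 2.8333, f(x_5) = 22.745370, coefficient = 2
x_6 = 3.0000, f(x_6) = 27.000000, coefficient = 1

I ≈ (0.166667/2) × 195.416667 = 16.284722
Exact value: 16.250000
Error: 0.034722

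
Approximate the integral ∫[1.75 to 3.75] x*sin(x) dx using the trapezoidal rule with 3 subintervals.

f(x) = x*sin(x)
a = 1.75, b = 3.75, n = 3
h = (b - a)/n = 0.666667

Trapezoidal rule: (h/2)[f(x₀) + 2f(x₁) + 2f(x₂) + ... + f(xₙ)]

x_0 = 1.7500, f(x_0) = 1.721975, coefficient = 1
x_1 = 2.4167, f(x_1) = 1.602443, coefficient = 2
x_2 = 3.0833, f(x_2) = 0.179531, coefficient = 2
x_3 = 3.7500, f(x_3) = -2.143355, coefficient = 1

I ≈ (0.666667/2) × 3.142570 = 1.047523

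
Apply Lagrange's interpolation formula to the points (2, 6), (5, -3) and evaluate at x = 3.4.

Lagrange interpolation formula:
P(x) = Σ yᵢ × Lᵢ(x)
where Lᵢ(x) = Π_{j≠i} (x - xⱼ)/(xᵢ - xⱼ)

L_0(3.4) = (3.4 - 5)/(2 - 5) = 0.533333
L_1(3.4) = (3.4 - 2)/(5 - 2) = 0.466667

P(3.4) = 6×L_0(3.4) + (-3)×L_1(3.4)
P(3.4) = 1.800000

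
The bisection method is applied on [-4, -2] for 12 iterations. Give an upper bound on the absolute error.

Bisection error bound: |error| ≤ (b-a)/2^n
|error| ≤ (-2 - (-4))/2^12 = 2/2^12
|error| ≤ 0.0004882812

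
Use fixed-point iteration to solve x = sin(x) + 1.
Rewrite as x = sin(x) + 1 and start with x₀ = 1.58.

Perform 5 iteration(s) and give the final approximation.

Equation: x = sin(x) + 1
Fixed-point form: x = sin(x) + 1
x₀ = 1.58

x_1 = g(1.580000) = 1.999958
x_2 = g(1.999958) = 1.909315
x_3 = g(1.909315) = 1.943248
x_4 = g(1.943248) = 1.931438
x_5 = g(1.931438) = 1.935671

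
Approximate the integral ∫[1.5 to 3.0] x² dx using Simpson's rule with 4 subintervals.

f(x) = x²
a = 1.5, b = 3.0, n = 4
h = (b - a)/n = 0.375000

Simpson's rule: (h/3)[f(x₀) + 4f(x₁) + 2f(x₂) + ... + f(xₙ)]

x_0 = 1.5000, f(x_0) = 2.250000, coefficient = 1
x_1 = 1.8750, f(x_1) = 3.515625, coefficient = 4
x_2 = 2.2500, f(x_2) = 5.062500, coefficient = 2
x_3 = 2.6250, f(x_3) = 6.890625, coefficient = 4
x_4 = 3.0000, f(x_4) = 9.000000, coefficient = 1

I ≈ (0.375000/3) × 63.000000 = 7.875000
Exact value: 7.875000
Error: 0.000000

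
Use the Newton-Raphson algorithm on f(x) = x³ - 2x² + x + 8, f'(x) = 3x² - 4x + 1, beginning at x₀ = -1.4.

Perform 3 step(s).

f(x) = x³ - 2x² + x + 8
f'(x) = 3x² - 4x + 1
x₀ = -1.4

Newton-Raphson formula: x_{n+1} = x_n - f(x_n)/f'(x_n)

Iteration 1:
  f(-1.400000) = -0.064000
  f'(-1.400000) = 12.480000
  x_1 = -1.400000 - (-0.064000)/12.480000 = -1.394872
Iteration 2:
  f(-1.394872) = -0.000163
  f'(-1.394872) = 12.416489
  x_2 = -1.394872 - (-0.000163)/12.416489 = -1.394859
Iteration 3:
  f(-1.394859) = 0.000000
  f'(-1.394859) = 12.416327
  x_3 = -1.394859 - 0.000000/12.416327 = -1.394859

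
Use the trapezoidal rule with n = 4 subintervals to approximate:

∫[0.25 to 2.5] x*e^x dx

f(x) = x*e^x
a = 0.25, b = 2.5, n = 4
h = (b - a)/n = 0.562500

Trapezoidal rule: (h/2)[f(x₀) + 2f(x₁) + 2f(x₂) + ... + f(xₙ)]

x_0 = 0.2500, f(x_0) = 0.321006, coefficient = 1
x_1 = 0.8125, f(x_1) = 1.830997, coefficient = 2
x_2 = 1.3750, f(x_2) = 5.438230, coefficient = 2
x_3 = 1.9375, f(x_3) = 13.448916, coefficient = 2
x_4 = 2.5000, f(x_4) = 30.456235, coefficient = 1

I ≈ (0.562500/2) × 72.213528 = 20.310055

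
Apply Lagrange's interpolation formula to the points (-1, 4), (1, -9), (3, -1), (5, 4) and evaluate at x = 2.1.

Lagrange interpolation formula:
P(x) = Σ yᵢ × Lᵢ(x)
where Lᵢ(x) = Π_{j≠i} (x - xⱼ)/(xᵢ - xⱼ)

L_0(2.1) = (2.1 - 1)/(-1 - 1) × (2.1 - 3)/(-1 - 3) × (2.1 - 5)/(-1 - 5) = -0.059812
L_1(2.1) = (2.1 - (-1))/(1 - (-1)) × (2.1 - 3)/(1 - 3) × (2.1 - 5)/(1 - 5) = 0.505687
L_2(2.1) = (2.1 - (-1))/(3 - (-1)) × (2.1 - 1)/(3 - 1) × (2.1 - 5)/(3 - 5) = 0.618063
L_3(2.1) = (2.1 - (-1))/(5 - (-1)) × (2.1 - 1)/(5 - 1) × (2.1 - 3)/(5 - 3) = -0.063938

P(2.1) = 4×L_0(2.1) + (-9)×L_1(2.1) + (-1)×L_2(2.1) + 4×L_3(2.1)
P(2.1) = -5.664250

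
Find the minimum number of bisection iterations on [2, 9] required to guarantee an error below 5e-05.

We need (b-a)/2^n ≤ 5e-05
(9 - 2)/2^n ≤ 5e-05
7/2^n ≤ 5e-05
2^n ≥ 140000
n ≥ log₂(140000) = 17.10
n ≥ 18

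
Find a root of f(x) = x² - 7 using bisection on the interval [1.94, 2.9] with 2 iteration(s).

f(x) = x² - 7
Initial interval: [1.94, 2.9]

Iteration 1:
  c_1 = (1.940000 + 2.900000)/2 = 2.420000
  f(c_1) = f(2.420000) = -1.143600
  f(a) × f(c) ≥ 0, new interval: [2.420000, 2.900000]
Iteration 2:
  c_2 = (2.420000 + 2.900000)/2 = 2.660000
  f(c_2) = f(2.660000) = 0.075600
  f(a) × f(c) < 0, new interval: [2.420000, 2.660000]

After 2 iteration(s), the approximation is c_2 = 2.660000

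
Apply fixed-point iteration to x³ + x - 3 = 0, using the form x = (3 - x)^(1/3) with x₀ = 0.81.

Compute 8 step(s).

Equation: x³ + x - 3 = 0
Fixed-point form: x = (3 - x)^(1/3)
x₀ = 0.81

x_1 = g(0.810000) = 1.298618
x_2 = g(1.298618) = 1.193807
x_3 = g(1.193807) = 1.217834
x_4 = g(1.217834) = 1.212410
x_5 = g(1.212410) = 1.213638
x_6 = g(1.213638) = 1.213360
x_7 = g(1.213360) = 1.213423
x_8 = g(1.213423) = 1.213409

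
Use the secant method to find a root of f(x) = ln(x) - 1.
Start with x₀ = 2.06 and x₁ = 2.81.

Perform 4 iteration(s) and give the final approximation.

f(x) = ln(x) - 1
x₀ = 2.06, x₁ = 2.81

Secant formula: x_{n+1} = x_n - f(x_n)(x_n - x_{n-1})/(f(x_n) - f(x_{n-1}))

Iteration 1:
  f(2.060000) = -0.277294
  f(2.810000) = 0.033184
  x_2 = 2.810000 - 0.033184×(2.810000 - 2.060000)/(0.033184 - (-0.277294))
       = 2.729839
Iteration 2:
  f(2.810000) = 0.033184
  f(2.729839) = 0.004243
  x_3 = 2.729839 - 0.004243×(2.729839 - 2.810000)/(0.004243 - 0.033184)
       = 2.718088
Iteration 3:
  f(2.729839) = 0.004243
  f(2.718088) = -0.000071
  x_4 = 2.718088 - (-0.000071)×(2.718088 - 2.729839)/(-0.000071 - 0.004243)
       = 2.718282
Iteration 4:
  f(2.718088) = -0.000071
  f(2.718282) = 0.000000
  x_5 = 2.718282 - 0.000000×(2.718282 - 2.718088)/(0.000000 - (-0.000071))
       = 2.718282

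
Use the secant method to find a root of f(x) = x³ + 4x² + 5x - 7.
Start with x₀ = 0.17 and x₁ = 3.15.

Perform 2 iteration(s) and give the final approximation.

f(x) = x³ + 4x² + 5x - 7
x₀ = 0.17, x₁ = 3.15

Secant formula: x_{n+1} = x_n - f(x_n)(x_n - x_{n-1})/(f(x_n) - f(x_{n-1}))

Iteration 1:
  f(0.170000) = -6.029487
  f(3.150000) = 79.695875
  x_2 = 3.150000 - 79.695875×(3.150000 - 0.170000)/(79.695875 - (-6.029487))
       = 0.379598
Iteration 2:
  f(3.150000) = 79.695875
  f(0.379598) = -4.470933
  x_3 = 0.379598 - (-4.470933)×(0.379598 - 3.150000)/(-4.470933 - 79.695875)
       = 0.526762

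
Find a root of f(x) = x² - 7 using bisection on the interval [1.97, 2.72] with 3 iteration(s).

f(x) = x² - 7
Initial interval: [1.97, 2.72]

Iteration 1:
  c_1 = (1.970000 + 2.720000)/2 = 2.345000
  f(c_1) = f(2.345000) = -1.500975
  f(a) × f(c) ≥ 0, new interval: [2.345000, 2.720000]
Iteration 2:
  c_2 = (2.345000 + 2.720000)/2 = 2.532500
  f(c_2) = f(2.532500) = -0.586444
  f(a) × f(c) ≥ 0, new interval: [2.532500, 2.720000]
Iteration 3:
  c_3 = (2.532500 + 2.720000)/2 = 2.626250
  f(c_3) = f(2.626250) = -0.102811
  f(a) × f(c) ≥ 0, new interval: [2.626250, 2.720000]

After 3 iteration(s), the approximation is c_3 = 2.626250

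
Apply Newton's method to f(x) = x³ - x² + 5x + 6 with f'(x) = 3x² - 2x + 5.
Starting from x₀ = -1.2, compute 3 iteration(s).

f(x) = x³ - x² + 5x + 6
f'(x) = 3x² - 2x + 5
x₀ = -1.2

Newton-Raphson formula: x_{n+1} = x_n - f(x_n)/f'(x_n)

Iteration 1:
  f(-1.200000) = -3.168000
  f'(-1.200000) = 11.720000
  x_1 = -1.200000 - (-3.168000)/11.720000 = -0.929693
Iteration 2:
  f(-0.929693) = -0.316353
  f'(-0.929693) = 9.452372
  x_2 = -0.929693 - (-0.316353)/9.452372 = -0.896225
Iteration 3:
  f(-0.896225) = -0.004207
  f'(-0.896225) = 9.202106
  x_3 = -0.896225 - (-0.004207)/9.202106 = -0.895768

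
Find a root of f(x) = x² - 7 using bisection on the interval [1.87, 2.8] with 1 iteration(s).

f(x) = x² - 7
Initial interval: [1.87, 2.8]

Iteration 1:
  c_1 = (1.870000 + 2.800000)/2 = 2.335000
  f(c_1) = f(2.335000) = -1.547775
  f(a) × f(c) ≥ 0, new interval: [2.335000, 2.800000]

After 1 iteration(s), the approximation is c_1 = 2.335000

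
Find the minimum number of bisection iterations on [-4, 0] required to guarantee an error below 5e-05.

We need (b-a)/2^n ≤ 5e-05
(0 - (-4))/2^n ≤ 5e-05
4/2^n ≤ 5e-05
2^n ≥ 80000
n ≥ log₂(80000) = 16.29
n ≥ 17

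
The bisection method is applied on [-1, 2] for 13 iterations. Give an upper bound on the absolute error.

Bisection error bound: |error| ≤ (b-a)/2^n
|error| ≤ (2 - (-1))/2^13 = 3/2^13
|error| ≤ 0.0003662109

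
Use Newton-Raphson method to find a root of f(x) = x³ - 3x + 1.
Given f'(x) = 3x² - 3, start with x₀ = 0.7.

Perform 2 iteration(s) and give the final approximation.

f(x) = x³ - 3x + 1
f'(x) = 3x² - 3
x₀ = 0.7

Newton-Raphson formula: x_{n+1} = x_n - f(x_n)/f'(x_n)

Iteration 1:
  f(0.700000) = -0.757000
  f'(0.700000) = -1.530000
  x_1 = 0.700000 - (-0.757000)/(-1.530000) = 0.205229
Iteration 2:
  f(0.205229) = 0.392958
  f'(0.205229) = -2.873643
  x_2 = 0.205229 - 0.392958/(-2.873643) = 0.341974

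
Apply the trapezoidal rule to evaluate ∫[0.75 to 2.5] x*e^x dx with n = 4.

f(x) = x*e^x
a = 0.75, b = 2.5, n = 4
h = (b - a)/n = 0.437500

Trapezoidal rule: (h/2)[f(x₀) + 2f(x₁) + 2f(x₂) + ... + f(xₙ)]

x_0 = 0.7500, f(x_0) = 1.587750, coefficient = 1
x_1 = 1.1875, f(x_1) = 3.893663, coefficient = 2
x_2 = 1.6250, f(x_2) = 8.252431, coefficient = 2
x_3 = 2.0625, f(x_3) = 16.222819, coefficient = 2
x_4 = 2.5000, f(x_4) = 30.456235, coefficient = 1

I ≈ (0.437500/2) × 88.781810 = 19.421021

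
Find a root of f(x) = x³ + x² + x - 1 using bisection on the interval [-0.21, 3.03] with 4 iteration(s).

f(x) = x³ + x² + x - 1
Initial interval: [-0.21, 3.03]

Iteration 1:
  c_1 = (-0.210000 + 3.030000)/2 = 1.410000
  f(c_1) = f(1.410000) = 5.201321
  f(a) × f(c) < 0, new interval: [-0.210000, 1.410000]
Iteration 2:
  c_2 = (-0.210000 + 1.410000)/2 = 0.600000
  f(c_2) = f(0.600000) = 0.176000
  f(a) × f(c) < 0, new interval: [-0.210000, 0.600000]
Iteration 3:
  c_3 = (-0.210000 + 0.600000)/2 = 0.195000
  f(c_3) = f(0.195000) = -0.759560
  f(a) × f(c) ≥ 0, new interval: [0.195000, 0.600000]
Iteration 4:
  c_4 = (0.195000 + 0.600000)/2 = 0.397500
  f(c_4) = f(0.397500) = -0.381686
  f(a) × f(c) ≥ 0, new interval: [0.397500, 0.600000]

After 4 iteration(s), the approximation is c_4 = 0.397500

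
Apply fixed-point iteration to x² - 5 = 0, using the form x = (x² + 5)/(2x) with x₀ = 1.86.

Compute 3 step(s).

Equation: x² - 5 = 0
Fixed-point form: x = (x² + 5)/(2x)
x₀ = 1.86

x_1 = g(1.860000) = 2.274086
x_2 = g(2.274086) = 2.236386
x_3 = g(2.236386) = 2.236068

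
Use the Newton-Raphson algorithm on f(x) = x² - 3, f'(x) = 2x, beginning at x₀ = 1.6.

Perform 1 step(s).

f(x) = x² - 3
f'(x) = 2x
x₀ = 1.6

Newton-Raphson formula: x_{n+1} = x_n - f(x_n)/f'(x_n)

Iteration 1:
  f(1.600000) = -0.440000
  f'(1.600000) = 3.200000
  x_1 = 1.600000 - (-0.440000)/3.200000 = 1.737500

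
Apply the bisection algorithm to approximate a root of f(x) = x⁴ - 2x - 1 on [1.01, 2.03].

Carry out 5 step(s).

f(x) = x⁴ - 2x - 1
Initial interval: [1.01, 2.03]

Iteration 1:
  c_1 = (1.010000 + 2.030000)/2 = 1.520000
  f(c_1) = f(1.520000) = 1.297948
  f(a) × f(c) < 0, new interval: [1.010000, 1.520000]
Iteration 2:
  c_2 = (1.010000 + 1.520000)/2 = 1.265000
  f(c_2) = f(1.265000) = -0.969280
  f(a) × f(c) ≥ 0, new interval: [1.265000, 1.520000]
Iteration 3:
  c_3 = (1.265000 + 1.520000)/2 = 1.392500
  f(c_3) = f(1.392500) = -0.025061
  f(a) × f(c) ≥ 0, new interval: [1.392500, 1.520000]
Iteration 4:
  c_4 = (1.392500 + 1.520000)/2 = 1.456250
  f(c_4) = f(1.456250) = 0.584716
  f(a) × f(c) < 0, new interval: [1.392500, 1.456250]
Iteration 5:
  c_5 = (1.392500 + 1.456250)/2 = 1.424375
  f(c_5) = f(1.424375) = 0.267459
  f(a) × f(c) < 0, new interval: [1.392500, 1.424375]

After 5 iteration(s), the approximation is c_5 = 1.424375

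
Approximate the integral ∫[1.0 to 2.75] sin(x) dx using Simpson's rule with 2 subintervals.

f(x) = sin(x)
a = 1.0, b = 2.75, n = 2
h = (b - a)/n = 0.875000

Simpson's rule: (h/3)[f(x₀) + 4f(x₁) + 2f(x₂) + ... + f(xₙ)]

x_0 = 1.0000, f(x_0) = 0.841471, coefficient = 1
x_1 = 1.8750, f(x_1) = 0.954086, coefficient = 4
x_2 = 2.7500, f(x_2) = 0.381661, coefficient = 1

I ≈ (0.875000/3) × 5.039475 = 1.469847
Exact value: 1.464605
Error: 0.005242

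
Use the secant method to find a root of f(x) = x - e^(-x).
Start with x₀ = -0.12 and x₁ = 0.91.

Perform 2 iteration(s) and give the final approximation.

f(x) = x - e^(-x)
x₀ = -0.12, x₁ = 0.91

Secant formula: x_{n+1} = x_n - f(x_n)(x_n - x_{n-1})/(f(x_n) - f(x_{n-1}))

Iteration 1:
  f(-0.120000) = -1.247497
  f(0.910000) = 0.507476
  x_2 = 0.910000 - 0.507476×(0.910000 - (-0.120000))/(0.507476 - (-1.247497))
       = 0.612161
Iteration 2:
  f(0.910000) = 0.507476
  f(0.612161) = 0.069982
  x_3 = 0.612161 - 0.069982×(0.612161 - 0.910000)/(0.069982 - 0.507476)
       = 0.564518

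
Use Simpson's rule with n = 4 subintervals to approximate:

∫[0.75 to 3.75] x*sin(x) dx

f(x) = x*sin(x)
a = 0.75, b = 3.75, n = 4
h = (b - a)/n = 0.750000

Simpson's rule: (h/3)[f(x₀) + 4f(x₁) + 2f(x₂) + ... + f(xₙ)]

x_0 = 0.7500, f(x_0) = 0.511229, coefficient = 1
x_1 = 1.5000, f(x_1) = 1.496242, coefficient = 4
x_2 = 2.2500, f(x_2) = 1.750665, coefficient = 2
x_3 = 3.0000, f(x_3) = 0.423360, coefficient = 4
x_4 = 3.7500, f(x_4) = -2.143355, coefficient = 1

I ≈ (0.750000/3) × 9.547614 = 2.386903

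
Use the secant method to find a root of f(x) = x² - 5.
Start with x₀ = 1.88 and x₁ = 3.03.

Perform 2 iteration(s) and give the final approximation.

f(x) = x² - 5
x₀ = 1.88, x₁ = 3.03

Secant formula: x_{n+1} = x_n - f(x_n)(x_n - x_{n-1})/(f(x_n) - f(x_{n-1}))

Iteration 1:
  f(1.880000) = -1.465600
  f(3.030000) = 4.180900
  x_2 = 3.030000 - 4.180900×(3.030000 - 1.880000)/(4.180900 - (-1.465600))
       = 2.178493
Iteration 2:
  f(3.030000) = 4.180900
  f(2.178493) = -0.254169
  x_3 = 2.178493 - (-0.254169)×(2.178493 - 3.030000)/(-0.254169 - 4.180900)
       = 2.227292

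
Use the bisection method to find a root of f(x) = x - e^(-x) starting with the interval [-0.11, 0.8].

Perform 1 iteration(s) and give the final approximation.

f(x) = x - e^(-x)
Initial interval: [-0.11, 0.8]

Iteration 1:
  c_1 = (-0.110000 + 0.800000)/2 = 0.345000
  f(c_1) = f(0.345000) = -0.363220
  f(a) × f(c) ≥ 0, new interval: [0.345000, 0.800000]

After 1 iteration(s), the approximation is c_1 = 0.345000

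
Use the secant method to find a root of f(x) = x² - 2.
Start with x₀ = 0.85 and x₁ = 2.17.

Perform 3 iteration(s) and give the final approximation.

f(x) = x² - 2
x₀ = 0.85, x₁ = 2.17

Secant formula: x_{n+1} = x_n - f(x_n)(x_n - x_{n-1})/(f(x_n) - f(x_{n-1}))

Iteration 1:
  f(0.850000) = -1.277500
  f(2.170000) = 2.708900
  x_2 = 2.170000 - 2.708900×(2.170000 - 0.850000)/(2.708900 - (-1.277500))
       = 1.273013
Iteration 2:
  f(2.170000) = 2.708900
  f(1.273013) = -0.379437
  x_3 = 1.273013 - (-0.379437)×(1.273013 - 2.170000)/(-0.379437 - 2.708900)
       = 1.383218
Iteration 3:
  f(1.273013) = -0.379437
  f(1.383218) = -0.086707
  x_4 = 1.383218 - (-0.086707)×(1.383218 - 1.273013)/(-0.086707 - (-0.379437))
       = 1.415861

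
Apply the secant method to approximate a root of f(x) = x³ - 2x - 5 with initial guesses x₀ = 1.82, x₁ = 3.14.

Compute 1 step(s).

f(x) = x³ - 2x - 5
x₀ = 1.82, x₁ = 3.14

Secant formula: x_{n+1} = x_n - f(x_n)(x_n - x_{n-1})/(f(x_n) - f(x_{n-1}))

Iteration 1:
  f(1.820000) = -2.611432
  f(3.140000) = 19.679144
  x_2 = 3.140000 - 19.679144×(3.140000 - 1.820000)/(19.679144 - (-2.611432))
       = 1.974643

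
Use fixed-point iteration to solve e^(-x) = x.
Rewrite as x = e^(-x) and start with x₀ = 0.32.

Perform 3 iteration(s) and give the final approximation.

Equation: e^(-x) = x
Fixed-point form: x = e^(-x)
x₀ = 0.32

x_1 = g(0.320000) = 0.726149
x_2 = g(0.726149) = 0.483768
x_3 = g(0.483768) = 0.616456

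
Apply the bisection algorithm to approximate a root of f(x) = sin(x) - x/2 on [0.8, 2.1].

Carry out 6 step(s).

f(x) = sin(x) - x/2
Initial interval: [0.8, 2.1]

Iteration 1:
  c_1 = (0.800000 + 2.100000)/2 = 1.450000
  f(c_1) = f(1.450000) = 0.267713
  f(a) × f(c) ≥ 0, new interval: [1.450000, 2.100000]
Iteration 2:
  c_2 = (1.450000 + 2.100000)/2 = 1.775000
  f(c_2) = f(1.775000) = 0.091723
  f(a) × f(c) ≥ 0, new interval: [1.775000, 2.100000]
Iteration 3:
  c_3 = (1.775000 + 2.100000)/2 = 1.937500
  f(c_3) = f(1.937500) = -0.035236
  f(a) × f(c) < 0, new interval: [1.775000, 1.937500]
Iteration 4:
  c_4 = (1.775000 + 1.937500)/2 = 1.856250
  f(c_4) = f(1.856250) = 0.031409
  f(a) × f(c) ≥ 0, new interval: [1.856250, 1.937500]
Iteration 5:
  c_5 = (1.856250 + 1.937500)/2 = 1.896875
  f(c_5) = f(1.896875) = -0.001132
  f(a) × f(c) < 0, new interval: [1.856250, 1.896875]
Iteration 6:
  c_6 = (1.856250 + 1.896875)/2 = 1.876563
  f(c_6) = f(1.876563) = 0.015335
  f(a) × f(c) ≥ 0, new interval: [1.876563, 1.896875]

After 6 iteration(s), the approximation is c_6 = 1.876563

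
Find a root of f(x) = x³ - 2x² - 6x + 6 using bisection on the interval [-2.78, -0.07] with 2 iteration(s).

f(x) = x³ - 2x² - 6x + 6
Initial interval: [-2.78, -0.07]

Iteration 1:
  c_1 = (-2.780000 + (-0.070000))/2 = -1.425000
  f(c_1) = f(-1.425000) = 7.595109
  f(a) × f(c) < 0, new interval: [-2.780000, -1.425000]
Iteration 2:
  c_2 = (-2.780000 + (-1.425000))/2 = -2.102500
  f(c_2) = f(-2.102500) = 0.479873
  f(a) × f(c) < 0, new interval: [-2.780000, -2.102500]

After 2 iteration(s), the approximation is c_2 = -2.102500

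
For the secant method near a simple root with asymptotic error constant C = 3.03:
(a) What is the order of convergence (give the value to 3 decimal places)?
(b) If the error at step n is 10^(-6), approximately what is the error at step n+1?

(a) Secant method has superlinear convergence with order φ = (1+√5)/2 ≈ 1.618.
    This means |e_{n+1}| ≈ C|e_n|^1.618.

(b) With |e_n| = 10^(-6) and C = 3.03:
    |e_{n+1}| ≈ 3.03 × (10^(-6))^1.618 = 3.03 × 10^(-9.71)

(a) ≈ 1.618 (golden ratio); (b) |e_{n+1}| ≈ 5.933e-10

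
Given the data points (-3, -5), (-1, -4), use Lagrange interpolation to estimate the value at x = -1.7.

Lagrange interpolation formula:
P(x) = Σ yᵢ × Lᵢ(x)
where Lᵢ(x) = Π_{j≠i} (x - xⱼ)/(xᵢ - xⱼ)

L_0(-1.7) = (-1.7 - (-1))/(-3 - (-1)) = 0.350000
L_1(-1.7) = (-1.7 - (-3))/(-1 - (-3)) = 0.650000

P(-1.7) = (-5)×L_0(-1.7) + (-4)×L_1(-1.7)
P(-1.7) = -4.350000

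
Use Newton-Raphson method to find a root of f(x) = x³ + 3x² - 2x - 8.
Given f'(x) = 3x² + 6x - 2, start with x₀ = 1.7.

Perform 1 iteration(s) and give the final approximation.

f(x) = x³ + 3x² - 2x - 8
f'(x) = 3x² + 6x - 2
x₀ = 1.7

Newton-Raphson formula: x_{n+1} = x_n - f(x_n)/f'(x_n)

Iteration 1:
  f(1.700000) = 2.183000
  f'(1.700000) = 16.870000
  x_1 = 1.700000 - 2.183000/16.870000 = 1.570599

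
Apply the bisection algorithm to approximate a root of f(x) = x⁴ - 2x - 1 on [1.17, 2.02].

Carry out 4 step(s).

f(x) = x⁴ - 2x - 1
Initial interval: [1.17, 2.02]

Iteration 1:
  c_1 = (1.170000 + 2.020000)/2 = 1.595000
  f(c_1) = f(1.595000) = 2.282063
  f(a) × f(c) < 0, new interval: [1.170000, 1.595000]
Iteration 2:
  c_2 = (1.170000 + 1.595000)/2 = 1.382500
  f(c_2) = f(1.382500) = -0.111908
  f(a) × f(c) ≥ 0, new interval: [1.382500, 1.595000]
Iteration 3:
  c_3 = (1.382500 + 1.595000)/2 = 1.488750
  f(c_3) = f(1.488750) = 0.934825
  f(a) × f(c) < 0, new interval: [1.382500, 1.488750]
Iteration 4:
  c_4 = (1.382500 + 1.488750)/2 = 1.435625
  f(c_4) = f(1.435625) = 0.376550
  f(a) × f(c) < 0, new interval: [1.382500, 1.435625]

After 4 iteration(s), the approximation is c_4 = 1.435625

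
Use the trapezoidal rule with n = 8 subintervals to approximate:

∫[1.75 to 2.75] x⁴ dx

f(x) = x⁴
a = 1.75, b = 2.75, n = 8
h = (b - a)/n = 0.125000

Trapezoidal rule: (h/2)[f(x₀) + 2f(x₁) + 2f(x₂) + ... + f(xₙ)]

x_0 = 1.7500, f(x_0) = 9.378906, coefficient = 1
x_1 = 1.8750, f(x_1) = 12.359619, coefficient = 2
x_2 = 2.0000, f(x_2) = 16.000000, coefficient = 2
x_3 = 2.1250, f(x_3) = 20.390869, coefficient = 2
x_4 = 2.2500, f(x_4) = 25.628906, coefficient = 2
x_5 = 2.3750, f(x_5) = 31.816650, coefficient = 2
x_6 = 2.5000, f(x_6) = 39.062500, coefficient = 2
x_7 = 2.6250, f(x_7) = 47.480713, coefficient = 2
x_8 = 2.7500, f(x_8) = 57.191406, coefficient = 1

I ≈ (0.125000/2) × 452.048828 = 28.253052
Exact value: 28.172656
Error: 0.080396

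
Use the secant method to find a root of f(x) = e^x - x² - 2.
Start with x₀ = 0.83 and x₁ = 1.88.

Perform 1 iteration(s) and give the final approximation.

f(x) = e^x - x² - 2
x₀ = 0.83, x₁ = 1.88

Secant formula: x_{n+1} = x_n - f(x_n)(x_n - x_{n-1})/(f(x_n) - f(x_{n-1}))

Iteration 1:
  f(0.830000) = -0.395581
  f(1.880000) = 1.019105
  x_2 = 1.880000 - 1.019105×(1.880000 - 0.830000)/(1.019105 - (-0.395581))
       = 1.123606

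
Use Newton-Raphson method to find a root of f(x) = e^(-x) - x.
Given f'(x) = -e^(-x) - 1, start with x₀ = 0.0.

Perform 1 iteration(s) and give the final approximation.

f(x) = e^(-x) - x
f'(x) = -e^(-x) - 1
x₀ = 0.0

Newton-Raphson formula: x_{n+1} = x_n - f(x_n)/f'(x_n)

Iteration 1:
  f(0.000000) = 1.000000
  f'(0.000000) = -2.000000
  x_1 = 0.000000 - 1.000000/(-2.000000) = 0.500000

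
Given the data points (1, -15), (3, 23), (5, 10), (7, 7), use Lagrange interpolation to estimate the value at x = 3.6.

Lagrange interpolation formula:
P(x) = Σ yᵢ × Lᵢ(x)
where Lᵢ(x) = Π_{j≠i} (x - xⱼ)/(xᵢ - xⱼ)

L_0(3.6) = (3.6 - 3)/(1 - 3) × (3.6 - 5)/(1 - 5) × (3.6 - 7)/(1 - 7) = -0.059500
L_1(3.6) = (3.6 - 1)/(3 - 1) × (3.6 - 5)/(3 - 5) × (3.6 - 7)/(3 - 7) = 0.773500
L_2(3.6) = (3.6 - 1)/(5 - 1) × (3.6 - 3)/(5 - 3) × (3.6 - 7)/(5 - 7) = 0.331500
L_3(3.6) = (3.6 - 1)/(7 - 1) × (3.6 - 3)/(7 - 3) × (3.6 - 5)/(7 - 5) = -0.045500

P(3.6) = (-15)×L_0(3.6) + 23×L_1(3.6) + 10×L_2(3.6) + 7×L_3(3.6)
P(3.6) = 21.679500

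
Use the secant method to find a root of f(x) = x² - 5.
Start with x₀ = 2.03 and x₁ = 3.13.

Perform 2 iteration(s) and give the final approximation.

f(x) = x² - 5
x₀ = 2.03, x₁ = 3.13

Secant formula: x_{n+1} = x_n - f(x_n)(x_n - x_{n-1})/(f(x_n) - f(x_{n-1}))

Iteration 1:
  f(2.030000) = -0.879100
  f(3.130000) = 4.796900
  x_2 = 3.130000 - 4.796900×(3.130000 - 2.030000)/(4.796900 - (-0.879100))
       = 2.200368
Iteration 2:
  f(3.130000) = 4.796900
  f(2.200368) = -0.158380
  x_3 = 2.200368 - (-0.158380)×(2.200368 - 3.130000)/(-0.158380 - 4.796900)
       = 2.230081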